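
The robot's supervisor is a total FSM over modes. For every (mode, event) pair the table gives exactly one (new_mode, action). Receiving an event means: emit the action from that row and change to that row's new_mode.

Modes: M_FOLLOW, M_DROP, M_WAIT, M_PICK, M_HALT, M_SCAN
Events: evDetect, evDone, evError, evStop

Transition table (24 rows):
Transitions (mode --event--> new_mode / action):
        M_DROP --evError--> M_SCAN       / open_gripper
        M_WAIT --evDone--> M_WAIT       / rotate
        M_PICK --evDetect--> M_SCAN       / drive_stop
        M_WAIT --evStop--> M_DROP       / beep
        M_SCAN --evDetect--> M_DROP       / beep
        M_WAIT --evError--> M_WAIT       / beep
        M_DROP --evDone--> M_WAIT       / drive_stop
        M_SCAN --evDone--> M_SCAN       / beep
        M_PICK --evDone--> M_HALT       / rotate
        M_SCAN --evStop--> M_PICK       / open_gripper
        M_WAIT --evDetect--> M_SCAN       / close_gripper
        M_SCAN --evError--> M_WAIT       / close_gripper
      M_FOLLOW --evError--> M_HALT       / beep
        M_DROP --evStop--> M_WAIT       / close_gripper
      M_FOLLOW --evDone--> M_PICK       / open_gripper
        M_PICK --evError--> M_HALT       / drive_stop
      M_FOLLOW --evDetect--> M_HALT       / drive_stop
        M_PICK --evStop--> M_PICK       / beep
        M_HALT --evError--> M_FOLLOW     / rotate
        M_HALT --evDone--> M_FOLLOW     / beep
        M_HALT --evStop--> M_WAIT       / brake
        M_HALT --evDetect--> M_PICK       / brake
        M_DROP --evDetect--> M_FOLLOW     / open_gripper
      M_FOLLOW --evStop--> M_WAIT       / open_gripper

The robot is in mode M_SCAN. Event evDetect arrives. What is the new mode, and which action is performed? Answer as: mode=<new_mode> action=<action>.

mode=M_DROP action=beep

current mode = M_SCAN; filter table to that mode:
  (M_SCAN, evDetect) → (M_DROP, beep)  ← event matches
  (M_SCAN, evDone) → (M_SCAN, beep)
  (M_SCAN, evStop) → (M_PICK, open_gripper)
  (M_SCAN, evError) → (M_WAIT, close_gripper)
event = evDetect selects (M_DROP, beep)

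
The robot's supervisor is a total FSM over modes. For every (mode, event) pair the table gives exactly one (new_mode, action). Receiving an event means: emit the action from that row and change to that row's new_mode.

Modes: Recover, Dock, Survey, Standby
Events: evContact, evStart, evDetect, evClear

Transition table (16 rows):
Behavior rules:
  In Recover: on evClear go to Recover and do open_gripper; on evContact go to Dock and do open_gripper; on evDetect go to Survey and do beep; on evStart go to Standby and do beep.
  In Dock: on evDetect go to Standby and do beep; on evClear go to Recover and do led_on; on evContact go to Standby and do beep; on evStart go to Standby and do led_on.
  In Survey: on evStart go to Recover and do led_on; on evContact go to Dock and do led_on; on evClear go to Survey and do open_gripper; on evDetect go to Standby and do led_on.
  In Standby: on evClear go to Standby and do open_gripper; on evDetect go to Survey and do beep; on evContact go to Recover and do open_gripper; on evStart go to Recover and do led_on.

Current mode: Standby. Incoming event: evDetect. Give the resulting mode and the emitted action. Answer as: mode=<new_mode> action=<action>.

mode=Survey action=beep

current mode = Standby; filter table to that mode:
  (Standby, evClear) → (Standby, open_gripper)
  (Standby, evDetect) → (Survey, beep)  ← event matches
  (Standby, evContact) → (Recover, open_gripper)
  (Standby, evStart) → (Recover, led_on)
event = evDetect selects (Survey, beep)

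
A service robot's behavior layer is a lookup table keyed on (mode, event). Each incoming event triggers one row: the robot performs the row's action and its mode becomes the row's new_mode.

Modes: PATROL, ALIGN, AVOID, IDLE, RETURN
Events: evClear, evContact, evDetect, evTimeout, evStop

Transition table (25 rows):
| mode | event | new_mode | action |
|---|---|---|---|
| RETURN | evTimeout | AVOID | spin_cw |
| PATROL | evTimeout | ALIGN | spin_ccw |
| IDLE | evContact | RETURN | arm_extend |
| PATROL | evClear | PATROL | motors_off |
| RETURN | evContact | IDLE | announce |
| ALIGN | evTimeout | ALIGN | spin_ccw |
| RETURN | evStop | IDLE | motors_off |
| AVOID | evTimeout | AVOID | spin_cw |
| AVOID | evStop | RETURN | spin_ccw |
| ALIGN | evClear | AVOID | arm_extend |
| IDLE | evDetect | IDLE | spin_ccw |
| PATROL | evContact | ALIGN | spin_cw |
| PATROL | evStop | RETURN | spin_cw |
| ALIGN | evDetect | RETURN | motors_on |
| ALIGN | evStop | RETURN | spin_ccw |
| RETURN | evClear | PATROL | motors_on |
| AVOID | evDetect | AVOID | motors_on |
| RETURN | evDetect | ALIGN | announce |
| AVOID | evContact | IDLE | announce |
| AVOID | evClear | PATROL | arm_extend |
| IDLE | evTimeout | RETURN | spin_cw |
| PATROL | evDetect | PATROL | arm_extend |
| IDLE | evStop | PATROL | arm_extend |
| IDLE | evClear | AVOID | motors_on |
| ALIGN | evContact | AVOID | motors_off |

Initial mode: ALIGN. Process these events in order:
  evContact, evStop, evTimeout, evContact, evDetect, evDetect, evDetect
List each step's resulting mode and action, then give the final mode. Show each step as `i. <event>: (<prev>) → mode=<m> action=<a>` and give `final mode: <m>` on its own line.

final mode: IDLE

1. evContact: (ALIGN) → mode=AVOID action=motors_off
2. evStop: (AVOID) → mode=RETURN action=spin_ccw
3. evTimeout: (RETURN) → mode=AVOID action=spin_cw
4. evContact: (AVOID) → mode=IDLE action=announce
5. evDetect: (IDLE) → mode=IDLE action=spin_ccw
6. evDetect: (IDLE) → mode=IDLE action=spin_ccw
7. evDetect: (IDLE) → mode=IDLE action=spin_ccw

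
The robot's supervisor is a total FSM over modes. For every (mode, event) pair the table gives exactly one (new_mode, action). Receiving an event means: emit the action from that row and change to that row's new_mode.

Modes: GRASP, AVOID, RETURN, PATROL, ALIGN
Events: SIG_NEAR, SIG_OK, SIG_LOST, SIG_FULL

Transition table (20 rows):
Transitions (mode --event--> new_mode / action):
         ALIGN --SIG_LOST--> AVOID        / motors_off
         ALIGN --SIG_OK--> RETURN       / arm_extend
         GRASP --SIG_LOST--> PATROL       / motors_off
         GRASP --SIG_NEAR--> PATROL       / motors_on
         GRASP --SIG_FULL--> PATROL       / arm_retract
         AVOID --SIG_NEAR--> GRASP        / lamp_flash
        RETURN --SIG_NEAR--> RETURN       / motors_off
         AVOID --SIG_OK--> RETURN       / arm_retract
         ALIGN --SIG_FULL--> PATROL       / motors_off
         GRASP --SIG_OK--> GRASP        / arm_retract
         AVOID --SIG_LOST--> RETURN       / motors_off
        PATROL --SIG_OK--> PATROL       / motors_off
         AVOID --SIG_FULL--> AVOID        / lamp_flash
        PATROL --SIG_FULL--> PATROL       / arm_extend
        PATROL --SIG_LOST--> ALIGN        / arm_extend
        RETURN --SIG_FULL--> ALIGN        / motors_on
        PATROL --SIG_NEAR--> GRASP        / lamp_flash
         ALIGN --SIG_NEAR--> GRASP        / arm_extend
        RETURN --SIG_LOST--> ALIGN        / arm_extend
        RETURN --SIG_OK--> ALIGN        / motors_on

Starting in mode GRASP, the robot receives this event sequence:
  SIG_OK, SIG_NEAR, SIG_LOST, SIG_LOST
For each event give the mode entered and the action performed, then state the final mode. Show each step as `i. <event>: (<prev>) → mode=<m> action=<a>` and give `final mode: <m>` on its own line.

1. SIG_OK: (GRASP) → mode=GRASP action=arm_retract
2. SIG_NEAR: (GRASP) → mode=PATROL action=motors_on
3. SIG_LOST: (PATROL) → mode=ALIGN action=arm_extend
4. SIG_LOST: (ALIGN) → mode=AVOID action=motors_off

final mode: AVOID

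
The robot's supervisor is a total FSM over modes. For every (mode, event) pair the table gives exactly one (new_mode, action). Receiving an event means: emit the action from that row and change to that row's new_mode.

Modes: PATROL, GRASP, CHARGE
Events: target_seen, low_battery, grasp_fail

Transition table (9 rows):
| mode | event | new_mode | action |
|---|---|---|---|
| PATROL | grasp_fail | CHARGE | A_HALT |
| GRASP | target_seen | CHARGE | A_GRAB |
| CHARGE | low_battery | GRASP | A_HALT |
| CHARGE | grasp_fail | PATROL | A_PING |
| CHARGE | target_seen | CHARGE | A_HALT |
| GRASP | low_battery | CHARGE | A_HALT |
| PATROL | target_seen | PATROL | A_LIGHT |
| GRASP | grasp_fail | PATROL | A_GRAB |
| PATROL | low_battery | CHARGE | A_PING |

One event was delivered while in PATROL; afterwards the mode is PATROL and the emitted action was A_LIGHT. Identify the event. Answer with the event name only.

target_seen

try target_seen: (PATROL, target_seen) → (PATROL, A_LIGHT)  ← matches
try low_battery: (PATROL, low_battery) → (CHARGE, A_PING)
try grasp_fail: (PATROL, grasp_fail) → (CHARGE, A_HALT)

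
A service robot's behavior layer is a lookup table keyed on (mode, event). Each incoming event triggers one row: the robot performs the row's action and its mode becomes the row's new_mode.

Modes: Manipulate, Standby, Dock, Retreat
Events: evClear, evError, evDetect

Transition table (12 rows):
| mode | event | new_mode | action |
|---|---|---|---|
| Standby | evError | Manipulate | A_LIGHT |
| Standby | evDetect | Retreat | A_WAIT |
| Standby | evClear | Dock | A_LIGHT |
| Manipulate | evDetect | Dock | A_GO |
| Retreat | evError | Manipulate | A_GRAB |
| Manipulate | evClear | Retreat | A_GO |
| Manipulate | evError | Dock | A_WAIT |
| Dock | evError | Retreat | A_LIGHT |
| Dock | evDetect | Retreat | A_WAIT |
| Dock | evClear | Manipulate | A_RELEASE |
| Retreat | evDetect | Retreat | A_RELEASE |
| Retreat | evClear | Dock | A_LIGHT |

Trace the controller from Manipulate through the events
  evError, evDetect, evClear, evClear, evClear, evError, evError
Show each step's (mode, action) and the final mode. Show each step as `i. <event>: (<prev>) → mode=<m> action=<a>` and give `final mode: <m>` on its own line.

1. evError: (Manipulate) → mode=Dock action=A_WAIT
2. evDetect: (Dock) → mode=Retreat action=A_WAIT
3. evClear: (Retreat) → mode=Dock action=A_LIGHT
4. evClear: (Dock) → mode=Manipulate action=A_RELEASE
5. evClear: (Manipulate) → mode=Retreat action=A_GO
6. evError: (Retreat) → mode=Manipulate action=A_GRAB
7. evError: (Manipulate) → mode=Dock action=A_WAIT

final mode: Dock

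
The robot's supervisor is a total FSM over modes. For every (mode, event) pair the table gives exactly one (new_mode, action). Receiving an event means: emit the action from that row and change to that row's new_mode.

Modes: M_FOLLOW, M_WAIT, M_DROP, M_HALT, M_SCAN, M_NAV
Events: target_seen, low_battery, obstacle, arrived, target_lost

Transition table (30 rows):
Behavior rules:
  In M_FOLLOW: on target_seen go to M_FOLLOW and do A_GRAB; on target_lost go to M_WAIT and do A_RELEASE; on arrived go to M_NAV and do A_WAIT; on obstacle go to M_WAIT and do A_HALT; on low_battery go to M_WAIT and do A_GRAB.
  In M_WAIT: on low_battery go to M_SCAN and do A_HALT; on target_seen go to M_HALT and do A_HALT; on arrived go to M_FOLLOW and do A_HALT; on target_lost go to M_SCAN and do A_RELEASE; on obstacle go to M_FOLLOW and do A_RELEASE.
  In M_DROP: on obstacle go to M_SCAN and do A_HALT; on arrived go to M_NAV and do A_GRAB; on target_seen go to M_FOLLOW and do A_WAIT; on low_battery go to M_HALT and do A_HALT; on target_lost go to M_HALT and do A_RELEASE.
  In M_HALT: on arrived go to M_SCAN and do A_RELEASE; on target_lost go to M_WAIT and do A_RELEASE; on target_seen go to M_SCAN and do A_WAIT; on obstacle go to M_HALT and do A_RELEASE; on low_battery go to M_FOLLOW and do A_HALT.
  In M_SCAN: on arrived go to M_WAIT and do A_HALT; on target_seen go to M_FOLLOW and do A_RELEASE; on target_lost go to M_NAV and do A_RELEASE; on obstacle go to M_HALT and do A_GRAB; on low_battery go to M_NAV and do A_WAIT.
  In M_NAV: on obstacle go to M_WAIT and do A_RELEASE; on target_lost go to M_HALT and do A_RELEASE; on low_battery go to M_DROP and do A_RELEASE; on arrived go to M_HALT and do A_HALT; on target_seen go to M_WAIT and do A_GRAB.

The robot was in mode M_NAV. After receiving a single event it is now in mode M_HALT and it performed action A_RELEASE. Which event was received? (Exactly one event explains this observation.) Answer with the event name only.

try target_seen: (M_NAV, target_seen) → (M_WAIT, A_GRAB)
try low_battery: (M_NAV, low_battery) → (M_DROP, A_RELEASE)
try obstacle: (M_NAV, obstacle) → (M_WAIT, A_RELEASE)
try arrived: (M_NAV, arrived) → (M_HALT, A_HALT)
try target_lost: (M_NAV, target_lost) → (M_HALT, A_RELEASE)  ← matches

target_lost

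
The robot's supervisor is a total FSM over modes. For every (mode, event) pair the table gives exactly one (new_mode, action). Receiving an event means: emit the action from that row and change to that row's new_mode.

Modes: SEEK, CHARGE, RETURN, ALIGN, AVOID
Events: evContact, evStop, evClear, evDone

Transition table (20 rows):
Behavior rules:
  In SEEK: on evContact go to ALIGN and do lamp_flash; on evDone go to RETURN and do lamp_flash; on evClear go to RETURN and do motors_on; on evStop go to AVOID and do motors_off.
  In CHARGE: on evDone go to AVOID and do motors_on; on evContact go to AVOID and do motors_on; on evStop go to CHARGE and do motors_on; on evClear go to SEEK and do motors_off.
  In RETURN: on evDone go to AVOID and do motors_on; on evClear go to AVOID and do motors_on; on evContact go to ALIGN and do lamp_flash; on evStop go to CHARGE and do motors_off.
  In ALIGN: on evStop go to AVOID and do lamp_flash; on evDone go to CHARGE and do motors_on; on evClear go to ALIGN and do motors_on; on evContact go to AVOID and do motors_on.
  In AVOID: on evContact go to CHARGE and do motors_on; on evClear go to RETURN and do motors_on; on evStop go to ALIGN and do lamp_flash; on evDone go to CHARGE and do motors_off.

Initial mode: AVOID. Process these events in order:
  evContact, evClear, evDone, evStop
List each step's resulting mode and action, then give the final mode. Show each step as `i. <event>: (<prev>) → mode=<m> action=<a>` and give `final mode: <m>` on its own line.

1. evContact: (AVOID) → mode=CHARGE action=motors_on
2. evClear: (CHARGE) → mode=SEEK action=motors_off
3. evDone: (SEEK) → mode=RETURN action=lamp_flash
4. evStop: (RETURN) → mode=CHARGE action=motors_off

final mode: CHARGE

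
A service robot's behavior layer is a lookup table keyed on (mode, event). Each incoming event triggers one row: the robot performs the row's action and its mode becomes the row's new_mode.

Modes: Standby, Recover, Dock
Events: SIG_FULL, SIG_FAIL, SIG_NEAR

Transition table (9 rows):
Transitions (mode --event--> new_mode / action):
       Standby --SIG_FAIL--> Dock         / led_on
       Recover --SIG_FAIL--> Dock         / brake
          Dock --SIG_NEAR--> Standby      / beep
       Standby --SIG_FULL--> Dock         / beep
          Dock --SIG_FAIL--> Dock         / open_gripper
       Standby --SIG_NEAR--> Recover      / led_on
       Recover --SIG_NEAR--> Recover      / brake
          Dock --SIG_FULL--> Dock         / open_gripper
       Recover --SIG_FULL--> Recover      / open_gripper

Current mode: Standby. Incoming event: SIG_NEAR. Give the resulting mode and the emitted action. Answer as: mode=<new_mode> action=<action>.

current mode = Standby; filter table to that mode:
  (Standby, SIG_FAIL) → (Dock, led_on)
  (Standby, SIG_FULL) → (Dock, beep)
  (Standby, SIG_NEAR) → (Recover, led_on)  ← event matches
event = SIG_NEAR selects (Recover, led_on)

mode=Recover action=led_on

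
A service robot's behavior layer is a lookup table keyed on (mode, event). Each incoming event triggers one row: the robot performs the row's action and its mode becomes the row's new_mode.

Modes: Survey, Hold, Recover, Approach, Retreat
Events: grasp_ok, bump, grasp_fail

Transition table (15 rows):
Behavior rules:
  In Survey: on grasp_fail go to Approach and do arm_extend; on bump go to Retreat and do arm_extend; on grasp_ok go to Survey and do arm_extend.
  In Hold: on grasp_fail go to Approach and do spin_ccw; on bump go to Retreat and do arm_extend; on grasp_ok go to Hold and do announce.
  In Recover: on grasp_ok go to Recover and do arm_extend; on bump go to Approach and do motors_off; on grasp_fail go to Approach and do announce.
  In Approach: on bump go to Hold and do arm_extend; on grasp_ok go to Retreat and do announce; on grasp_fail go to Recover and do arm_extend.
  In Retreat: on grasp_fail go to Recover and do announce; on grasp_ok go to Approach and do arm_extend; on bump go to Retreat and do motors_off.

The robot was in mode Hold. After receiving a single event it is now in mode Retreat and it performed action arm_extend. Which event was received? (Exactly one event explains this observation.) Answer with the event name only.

try grasp_ok: (Hold, grasp_ok) → (Hold, announce)
try bump: (Hold, bump) → (Retreat, arm_extend)  ← matches
try grasp_fail: (Hold, grasp_fail) → (Approach, spin_ccw)

bump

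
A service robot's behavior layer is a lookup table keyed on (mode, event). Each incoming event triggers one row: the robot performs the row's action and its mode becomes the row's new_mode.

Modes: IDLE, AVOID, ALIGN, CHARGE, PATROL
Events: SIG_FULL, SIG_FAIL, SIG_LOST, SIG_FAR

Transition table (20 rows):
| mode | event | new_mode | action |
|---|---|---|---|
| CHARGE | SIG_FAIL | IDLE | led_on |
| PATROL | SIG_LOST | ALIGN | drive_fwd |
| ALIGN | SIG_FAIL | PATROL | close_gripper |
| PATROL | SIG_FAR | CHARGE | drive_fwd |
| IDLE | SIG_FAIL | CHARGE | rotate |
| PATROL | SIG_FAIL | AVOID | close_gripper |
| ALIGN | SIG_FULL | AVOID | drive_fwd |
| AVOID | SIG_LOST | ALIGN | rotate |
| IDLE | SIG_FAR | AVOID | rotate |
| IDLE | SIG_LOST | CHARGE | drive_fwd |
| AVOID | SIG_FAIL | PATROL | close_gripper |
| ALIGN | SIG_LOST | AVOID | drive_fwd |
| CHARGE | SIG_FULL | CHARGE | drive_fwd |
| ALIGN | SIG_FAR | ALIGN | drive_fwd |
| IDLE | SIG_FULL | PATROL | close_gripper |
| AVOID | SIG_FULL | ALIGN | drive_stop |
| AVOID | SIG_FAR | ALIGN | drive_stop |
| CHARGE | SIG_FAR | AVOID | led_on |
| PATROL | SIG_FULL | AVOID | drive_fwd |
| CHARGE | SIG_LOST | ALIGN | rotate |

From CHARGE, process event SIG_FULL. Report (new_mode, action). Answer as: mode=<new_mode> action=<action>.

mode=CHARGE action=drive_fwd

current mode = CHARGE; filter table to that mode:
  (CHARGE, SIG_FAIL) → (IDLE, led_on)
  (CHARGE, SIG_FULL) → (CHARGE, drive_fwd)  ← event matches
  (CHARGE, SIG_FAR) → (AVOID, led_on)
  (CHARGE, SIG_LOST) → (ALIGN, rotate)
event = SIG_FULL selects (CHARGE, drive_fwd)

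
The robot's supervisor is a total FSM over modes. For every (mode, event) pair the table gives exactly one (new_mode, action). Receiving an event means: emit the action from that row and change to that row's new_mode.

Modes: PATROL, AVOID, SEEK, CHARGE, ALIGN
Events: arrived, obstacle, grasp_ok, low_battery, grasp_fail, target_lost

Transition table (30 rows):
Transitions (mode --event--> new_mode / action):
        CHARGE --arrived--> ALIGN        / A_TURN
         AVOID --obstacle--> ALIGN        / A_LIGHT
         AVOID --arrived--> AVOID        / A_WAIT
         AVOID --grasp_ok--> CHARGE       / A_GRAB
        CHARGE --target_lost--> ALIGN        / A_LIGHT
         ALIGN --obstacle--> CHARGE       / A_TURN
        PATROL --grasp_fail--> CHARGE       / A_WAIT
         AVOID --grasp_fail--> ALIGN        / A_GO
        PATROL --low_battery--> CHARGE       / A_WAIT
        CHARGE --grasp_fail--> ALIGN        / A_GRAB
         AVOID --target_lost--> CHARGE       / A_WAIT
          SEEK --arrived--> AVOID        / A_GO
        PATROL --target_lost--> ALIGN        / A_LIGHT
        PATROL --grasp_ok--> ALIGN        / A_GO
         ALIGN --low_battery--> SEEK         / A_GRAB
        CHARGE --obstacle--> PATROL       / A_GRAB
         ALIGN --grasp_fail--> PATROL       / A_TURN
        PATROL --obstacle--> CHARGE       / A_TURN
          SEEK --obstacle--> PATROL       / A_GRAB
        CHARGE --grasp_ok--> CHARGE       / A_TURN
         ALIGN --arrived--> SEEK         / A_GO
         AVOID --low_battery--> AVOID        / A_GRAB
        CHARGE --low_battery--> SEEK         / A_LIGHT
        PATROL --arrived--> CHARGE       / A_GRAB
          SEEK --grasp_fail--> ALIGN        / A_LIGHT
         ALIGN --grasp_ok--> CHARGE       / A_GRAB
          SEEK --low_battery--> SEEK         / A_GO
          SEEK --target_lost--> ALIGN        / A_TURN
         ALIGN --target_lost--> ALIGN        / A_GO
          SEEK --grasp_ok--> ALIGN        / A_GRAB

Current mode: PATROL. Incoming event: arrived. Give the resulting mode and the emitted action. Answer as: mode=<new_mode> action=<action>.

current mode = PATROL; filter table to that mode:
  (PATROL, grasp_fail) → (CHARGE, A_WAIT)
  (PATROL, low_battery) → (CHARGE, A_WAIT)
  (PATROL, target_lost) → (ALIGN, A_LIGHT)
  (PATROL, grasp_ok) → (ALIGN, A_GO)
  (PATROL, obstacle) → (CHARGE, A_TURN)
  (PATROL, arrived) → (CHARGE, A_GRAB)  ← event matches
event = arrived selects (CHARGE, A_GRAB)

mode=CHARGE action=A_GRAB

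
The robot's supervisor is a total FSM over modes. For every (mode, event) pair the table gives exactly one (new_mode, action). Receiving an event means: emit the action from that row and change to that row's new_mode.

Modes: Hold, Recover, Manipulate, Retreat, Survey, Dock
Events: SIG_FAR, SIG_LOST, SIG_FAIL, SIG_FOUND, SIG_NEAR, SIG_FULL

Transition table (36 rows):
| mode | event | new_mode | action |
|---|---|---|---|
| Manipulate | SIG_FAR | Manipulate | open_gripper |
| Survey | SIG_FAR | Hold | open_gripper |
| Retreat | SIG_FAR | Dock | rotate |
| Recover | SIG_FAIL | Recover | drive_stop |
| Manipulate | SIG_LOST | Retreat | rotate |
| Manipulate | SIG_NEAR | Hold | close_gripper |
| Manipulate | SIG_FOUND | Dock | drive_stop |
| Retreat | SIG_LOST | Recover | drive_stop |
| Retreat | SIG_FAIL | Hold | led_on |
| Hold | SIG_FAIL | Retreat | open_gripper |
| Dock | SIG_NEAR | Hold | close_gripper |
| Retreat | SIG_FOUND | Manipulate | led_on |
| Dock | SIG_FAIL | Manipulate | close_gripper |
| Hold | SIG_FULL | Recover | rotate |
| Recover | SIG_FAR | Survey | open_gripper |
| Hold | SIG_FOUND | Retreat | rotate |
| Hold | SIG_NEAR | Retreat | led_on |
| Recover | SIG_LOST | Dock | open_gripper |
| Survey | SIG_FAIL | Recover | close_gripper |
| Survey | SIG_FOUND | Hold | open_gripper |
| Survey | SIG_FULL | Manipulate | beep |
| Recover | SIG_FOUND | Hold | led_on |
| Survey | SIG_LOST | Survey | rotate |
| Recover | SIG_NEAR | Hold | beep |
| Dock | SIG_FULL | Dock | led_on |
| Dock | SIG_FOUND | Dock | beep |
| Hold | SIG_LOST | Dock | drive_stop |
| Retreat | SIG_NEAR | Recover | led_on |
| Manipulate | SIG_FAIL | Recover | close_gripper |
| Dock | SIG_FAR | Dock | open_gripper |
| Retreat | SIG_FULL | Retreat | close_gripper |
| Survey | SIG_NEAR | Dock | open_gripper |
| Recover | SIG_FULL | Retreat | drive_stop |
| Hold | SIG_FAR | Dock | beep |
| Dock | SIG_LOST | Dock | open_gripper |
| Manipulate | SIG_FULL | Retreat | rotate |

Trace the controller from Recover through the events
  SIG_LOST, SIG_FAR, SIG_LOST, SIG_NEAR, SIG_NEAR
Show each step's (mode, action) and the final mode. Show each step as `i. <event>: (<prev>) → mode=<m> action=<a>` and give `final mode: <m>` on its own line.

1. SIG_LOST: (Recover) → mode=Dock action=open_gripper
2. SIG_FAR: (Dock) → mode=Dock action=open_gripper
3. SIG_LOST: (Dock) → mode=Dock action=open_gripper
4. SIG_NEAR: (Dock) → mode=Hold action=close_gripper
5. SIG_NEAR: (Hold) → mode=Retreat action=led_on

final mode: Retreat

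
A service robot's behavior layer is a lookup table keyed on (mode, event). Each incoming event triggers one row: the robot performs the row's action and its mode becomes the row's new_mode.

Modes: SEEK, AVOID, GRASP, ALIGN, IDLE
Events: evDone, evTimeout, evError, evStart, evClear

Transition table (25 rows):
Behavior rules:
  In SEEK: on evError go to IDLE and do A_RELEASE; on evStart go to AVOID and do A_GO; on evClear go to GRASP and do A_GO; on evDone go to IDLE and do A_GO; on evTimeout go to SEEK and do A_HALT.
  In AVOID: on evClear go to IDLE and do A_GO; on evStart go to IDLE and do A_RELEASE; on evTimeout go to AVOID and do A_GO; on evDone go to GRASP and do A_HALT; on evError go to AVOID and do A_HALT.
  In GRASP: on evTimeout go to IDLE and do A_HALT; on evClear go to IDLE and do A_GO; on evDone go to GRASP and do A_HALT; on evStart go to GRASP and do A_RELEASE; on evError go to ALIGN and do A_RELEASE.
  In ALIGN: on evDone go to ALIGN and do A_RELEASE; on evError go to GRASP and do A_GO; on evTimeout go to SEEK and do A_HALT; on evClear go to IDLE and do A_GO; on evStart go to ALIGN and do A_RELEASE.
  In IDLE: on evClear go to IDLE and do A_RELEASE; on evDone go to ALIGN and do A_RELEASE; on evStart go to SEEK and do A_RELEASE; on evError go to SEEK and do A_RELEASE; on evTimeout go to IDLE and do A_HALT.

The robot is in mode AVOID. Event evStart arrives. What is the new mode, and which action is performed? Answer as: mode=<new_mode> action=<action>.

mode=IDLE action=A_RELEASE

current mode = AVOID; filter table to that mode:
  (AVOID, evClear) → (IDLE, A_GO)
  (AVOID, evStart) → (IDLE, A_RELEASE)  ← event matches
  (AVOID, evTimeout) → (AVOID, A_GO)
  (AVOID, evDone) → (GRASP, A_HALT)
  (AVOID, evError) → (AVOID, A_HALT)
event = evStart selects (IDLE, A_RELEASE)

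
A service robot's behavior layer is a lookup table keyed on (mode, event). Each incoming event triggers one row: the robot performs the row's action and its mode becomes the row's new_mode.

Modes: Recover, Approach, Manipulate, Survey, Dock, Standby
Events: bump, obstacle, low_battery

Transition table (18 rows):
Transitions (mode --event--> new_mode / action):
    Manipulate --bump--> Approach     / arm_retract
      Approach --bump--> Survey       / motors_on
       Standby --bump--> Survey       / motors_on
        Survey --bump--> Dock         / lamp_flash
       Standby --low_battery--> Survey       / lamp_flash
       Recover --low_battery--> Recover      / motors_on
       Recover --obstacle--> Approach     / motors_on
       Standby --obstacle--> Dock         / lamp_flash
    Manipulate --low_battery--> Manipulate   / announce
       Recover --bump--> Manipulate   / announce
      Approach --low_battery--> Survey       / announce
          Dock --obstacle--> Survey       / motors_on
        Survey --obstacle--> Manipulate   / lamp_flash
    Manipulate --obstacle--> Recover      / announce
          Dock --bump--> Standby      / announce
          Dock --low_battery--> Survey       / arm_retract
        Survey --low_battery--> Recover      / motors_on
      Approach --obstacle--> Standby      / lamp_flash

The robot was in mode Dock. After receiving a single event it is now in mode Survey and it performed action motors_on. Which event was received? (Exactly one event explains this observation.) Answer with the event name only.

try bump: (Dock, bump) → (Standby, announce)
try obstacle: (Dock, obstacle) → (Survey, motors_on)  ← matches
try low_battery: (Dock, low_battery) → (Survey, arm_retract)

obstacle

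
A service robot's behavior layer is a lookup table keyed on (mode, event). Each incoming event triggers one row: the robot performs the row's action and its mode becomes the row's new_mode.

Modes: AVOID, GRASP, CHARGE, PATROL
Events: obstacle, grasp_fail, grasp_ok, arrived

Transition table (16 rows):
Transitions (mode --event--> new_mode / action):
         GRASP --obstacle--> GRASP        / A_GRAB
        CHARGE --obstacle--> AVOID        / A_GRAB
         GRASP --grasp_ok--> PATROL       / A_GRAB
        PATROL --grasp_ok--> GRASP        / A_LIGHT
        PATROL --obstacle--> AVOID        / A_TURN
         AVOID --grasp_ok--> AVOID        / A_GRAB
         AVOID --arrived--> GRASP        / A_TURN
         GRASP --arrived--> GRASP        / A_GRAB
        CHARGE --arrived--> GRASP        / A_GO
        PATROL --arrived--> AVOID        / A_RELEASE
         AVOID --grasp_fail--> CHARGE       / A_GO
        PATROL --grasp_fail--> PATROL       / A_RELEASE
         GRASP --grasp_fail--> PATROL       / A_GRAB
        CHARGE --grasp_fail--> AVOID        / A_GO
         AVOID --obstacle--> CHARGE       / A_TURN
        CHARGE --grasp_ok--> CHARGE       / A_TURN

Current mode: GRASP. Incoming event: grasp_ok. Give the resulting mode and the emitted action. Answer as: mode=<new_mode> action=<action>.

mode=PATROL action=A_GRAB

current mode = GRASP; filter table to that mode:
  (GRASP, obstacle) → (GRASP, A_GRAB)
  (GRASP, grasp_ok) → (PATROL, A_GRAB)  ← event matches
  (GRASP, arrived) → (GRASP, A_GRAB)
  (GRASP, grasp_fail) → (PATROL, A_GRAB)
event = grasp_ok selects (PATROL, A_GRAB)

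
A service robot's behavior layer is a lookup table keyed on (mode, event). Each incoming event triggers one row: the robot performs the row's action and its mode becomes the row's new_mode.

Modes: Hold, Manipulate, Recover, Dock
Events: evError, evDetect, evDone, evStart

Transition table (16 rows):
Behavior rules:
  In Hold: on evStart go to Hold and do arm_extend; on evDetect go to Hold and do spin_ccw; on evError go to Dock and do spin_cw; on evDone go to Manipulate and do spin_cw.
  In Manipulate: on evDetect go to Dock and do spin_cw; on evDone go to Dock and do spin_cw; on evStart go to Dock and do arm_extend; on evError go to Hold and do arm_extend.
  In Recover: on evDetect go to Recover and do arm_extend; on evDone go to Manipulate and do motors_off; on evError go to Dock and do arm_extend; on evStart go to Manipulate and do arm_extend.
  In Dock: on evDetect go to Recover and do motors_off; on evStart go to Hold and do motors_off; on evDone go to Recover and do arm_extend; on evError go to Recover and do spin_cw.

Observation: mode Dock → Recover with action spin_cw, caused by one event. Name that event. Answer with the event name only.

try evError: (Dock, evError) → (Recover, spin_cw)  ← matches
try evDetect: (Dock, evDetect) → (Recover, motors_off)
try evDone: (Dock, evDone) → (Recover, arm_extend)
try evStart: (Dock, evStart) → (Hold, motors_off)

evError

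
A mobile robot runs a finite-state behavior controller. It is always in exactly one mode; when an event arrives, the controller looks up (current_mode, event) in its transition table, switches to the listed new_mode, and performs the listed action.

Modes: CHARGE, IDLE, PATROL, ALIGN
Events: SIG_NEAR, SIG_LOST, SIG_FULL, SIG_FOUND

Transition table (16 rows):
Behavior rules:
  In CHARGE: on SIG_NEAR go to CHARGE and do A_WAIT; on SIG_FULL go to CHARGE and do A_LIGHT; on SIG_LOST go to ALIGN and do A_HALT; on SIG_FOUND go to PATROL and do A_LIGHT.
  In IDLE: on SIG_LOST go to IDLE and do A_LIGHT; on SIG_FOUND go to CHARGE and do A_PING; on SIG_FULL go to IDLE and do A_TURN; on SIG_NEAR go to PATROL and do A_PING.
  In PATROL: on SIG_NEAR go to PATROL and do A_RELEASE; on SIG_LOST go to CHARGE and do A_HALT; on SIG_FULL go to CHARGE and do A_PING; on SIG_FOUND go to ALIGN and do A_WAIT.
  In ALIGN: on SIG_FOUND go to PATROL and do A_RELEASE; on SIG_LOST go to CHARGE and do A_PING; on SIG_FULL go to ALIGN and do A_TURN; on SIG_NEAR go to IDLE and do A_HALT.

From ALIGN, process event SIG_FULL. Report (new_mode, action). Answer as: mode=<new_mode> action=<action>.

current mode = ALIGN; filter table to that mode:
  (ALIGN, SIG_FOUND) → (PATROL, A_RELEASE)
  (ALIGN, SIG_LOST) → (CHARGE, A_PING)
  (ALIGN, SIG_FULL) → (ALIGN, A_TURN)  ← event matches
  (ALIGN, SIG_NEAR) → (IDLE, A_HALT)
event = SIG_FULL selects (ALIGN, A_TURN)

mode=ALIGN action=A_TURN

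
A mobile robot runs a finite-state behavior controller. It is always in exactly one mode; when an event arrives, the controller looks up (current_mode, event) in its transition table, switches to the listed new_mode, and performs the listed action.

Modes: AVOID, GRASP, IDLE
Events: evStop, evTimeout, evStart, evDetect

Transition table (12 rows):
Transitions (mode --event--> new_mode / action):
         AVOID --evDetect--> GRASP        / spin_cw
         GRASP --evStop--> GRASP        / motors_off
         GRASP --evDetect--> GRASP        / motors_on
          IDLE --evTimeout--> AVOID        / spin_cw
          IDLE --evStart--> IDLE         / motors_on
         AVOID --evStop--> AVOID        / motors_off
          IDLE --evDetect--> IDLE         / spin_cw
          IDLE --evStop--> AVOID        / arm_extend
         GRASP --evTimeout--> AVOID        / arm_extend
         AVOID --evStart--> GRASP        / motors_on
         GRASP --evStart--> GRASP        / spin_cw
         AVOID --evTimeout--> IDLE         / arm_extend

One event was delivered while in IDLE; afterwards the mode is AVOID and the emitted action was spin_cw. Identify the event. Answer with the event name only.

evTimeout

try evStop: (IDLE, evStop) → (AVOID, arm_extend)
try evTimeout: (IDLE, evTimeout) → (AVOID, spin_cw)  ← matches
try evStart: (IDLE, evStart) → (IDLE, motors_on)
try evDetect: (IDLE, evDetect) → (IDLE, spin_cw)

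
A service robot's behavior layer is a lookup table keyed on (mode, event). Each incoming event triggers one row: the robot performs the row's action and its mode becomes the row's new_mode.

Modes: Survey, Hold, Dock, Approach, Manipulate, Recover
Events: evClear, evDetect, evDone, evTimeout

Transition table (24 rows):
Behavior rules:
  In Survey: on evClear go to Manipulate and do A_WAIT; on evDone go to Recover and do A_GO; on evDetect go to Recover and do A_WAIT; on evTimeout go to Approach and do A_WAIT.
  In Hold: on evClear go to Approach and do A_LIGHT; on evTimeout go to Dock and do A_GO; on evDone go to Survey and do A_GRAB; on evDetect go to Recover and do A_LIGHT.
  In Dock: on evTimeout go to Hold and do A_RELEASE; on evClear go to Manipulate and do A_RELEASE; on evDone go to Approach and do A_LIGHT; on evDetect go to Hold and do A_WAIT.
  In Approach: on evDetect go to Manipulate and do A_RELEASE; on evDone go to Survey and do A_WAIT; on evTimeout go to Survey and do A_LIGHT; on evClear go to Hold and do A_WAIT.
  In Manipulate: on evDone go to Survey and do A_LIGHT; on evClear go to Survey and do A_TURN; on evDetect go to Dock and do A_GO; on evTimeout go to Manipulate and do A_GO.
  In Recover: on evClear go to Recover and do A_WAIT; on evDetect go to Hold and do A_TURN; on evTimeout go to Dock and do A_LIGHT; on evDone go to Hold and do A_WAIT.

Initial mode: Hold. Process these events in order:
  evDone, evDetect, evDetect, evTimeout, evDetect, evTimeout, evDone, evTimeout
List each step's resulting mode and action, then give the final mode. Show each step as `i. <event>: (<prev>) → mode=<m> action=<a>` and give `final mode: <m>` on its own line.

final mode: Survey

1. evDone: (Hold) → mode=Survey action=A_GRAB
2. evDetect: (Survey) → mode=Recover action=A_WAIT
3. evDetect: (Recover) → mode=Hold action=A_TURN
4. evTimeout: (Hold) → mode=Dock action=A_GO
5. evDetect: (Dock) → mode=Hold action=A_WAIT
6. evTimeout: (Hold) → mode=Dock action=A_GO
7. evDone: (Dock) → mode=Approach action=A_LIGHT
8. evTimeout: (Approach) → mode=Survey action=A_LIGHT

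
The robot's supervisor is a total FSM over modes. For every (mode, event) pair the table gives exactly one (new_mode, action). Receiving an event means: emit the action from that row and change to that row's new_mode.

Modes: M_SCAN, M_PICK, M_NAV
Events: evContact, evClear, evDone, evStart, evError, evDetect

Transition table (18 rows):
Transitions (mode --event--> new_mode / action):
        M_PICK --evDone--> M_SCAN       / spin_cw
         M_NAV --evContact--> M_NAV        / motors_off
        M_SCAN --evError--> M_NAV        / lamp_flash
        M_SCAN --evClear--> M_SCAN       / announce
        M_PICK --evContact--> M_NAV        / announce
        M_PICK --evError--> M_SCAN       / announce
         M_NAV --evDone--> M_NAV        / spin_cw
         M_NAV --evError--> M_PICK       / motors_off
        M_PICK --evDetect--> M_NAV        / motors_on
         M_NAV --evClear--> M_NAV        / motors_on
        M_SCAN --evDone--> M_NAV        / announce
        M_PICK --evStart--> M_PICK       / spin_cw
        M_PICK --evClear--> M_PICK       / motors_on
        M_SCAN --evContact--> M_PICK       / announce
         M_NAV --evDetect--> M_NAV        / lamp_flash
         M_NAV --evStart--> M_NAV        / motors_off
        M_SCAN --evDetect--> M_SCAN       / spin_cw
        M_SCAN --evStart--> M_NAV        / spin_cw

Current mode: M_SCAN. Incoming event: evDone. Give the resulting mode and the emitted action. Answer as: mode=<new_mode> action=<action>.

mode=M_NAV action=announce

current mode = M_SCAN; filter table to that mode:
  (M_SCAN, evError) → (M_NAV, lamp_flash)
  (M_SCAN, evClear) → (M_SCAN, announce)
  (M_SCAN, evDone) → (M_NAV, announce)  ← event matches
  (M_SCAN, evContact) → (M_PICK, announce)
  (M_SCAN, evDetect) → (M_SCAN, spin_cw)
  (M_SCAN, evStart) → (M_NAV, spin_cw)
event = evDone selects (M_NAV, announce)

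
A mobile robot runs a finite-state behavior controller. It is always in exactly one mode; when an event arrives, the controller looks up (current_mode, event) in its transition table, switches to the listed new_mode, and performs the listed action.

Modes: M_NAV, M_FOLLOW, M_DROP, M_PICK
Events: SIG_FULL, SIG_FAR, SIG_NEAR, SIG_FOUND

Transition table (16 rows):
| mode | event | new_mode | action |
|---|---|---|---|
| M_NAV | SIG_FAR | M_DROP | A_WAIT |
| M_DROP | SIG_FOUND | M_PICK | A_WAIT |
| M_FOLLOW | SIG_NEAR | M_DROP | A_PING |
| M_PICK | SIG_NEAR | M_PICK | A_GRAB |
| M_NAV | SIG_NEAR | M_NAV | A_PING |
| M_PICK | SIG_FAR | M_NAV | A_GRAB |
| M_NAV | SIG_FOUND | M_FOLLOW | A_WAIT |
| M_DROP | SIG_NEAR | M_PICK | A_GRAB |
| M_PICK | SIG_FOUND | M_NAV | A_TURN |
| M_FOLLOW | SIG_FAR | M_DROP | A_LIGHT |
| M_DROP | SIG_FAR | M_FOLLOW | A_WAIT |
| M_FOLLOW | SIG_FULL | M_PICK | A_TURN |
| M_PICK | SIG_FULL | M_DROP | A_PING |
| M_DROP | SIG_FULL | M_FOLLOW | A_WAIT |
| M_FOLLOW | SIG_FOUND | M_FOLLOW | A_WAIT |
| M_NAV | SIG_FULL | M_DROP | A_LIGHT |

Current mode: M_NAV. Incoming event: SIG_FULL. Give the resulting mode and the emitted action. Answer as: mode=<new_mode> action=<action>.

current mode = M_NAV; filter table to that mode:
  (M_NAV, SIG_FAR) → (M_DROP, A_WAIT)
  (M_NAV, SIG_NEAR) → (M_NAV, A_PING)
  (M_NAV, SIG_FOUND) → (M_FOLLOW, A_WAIT)
  (M_NAV, SIG_FULL) → (M_DROP, A_LIGHT)  ← event matches
event = SIG_FULL selects (M_DROP, A_LIGHT)

mode=M_DROP action=A_LIGHT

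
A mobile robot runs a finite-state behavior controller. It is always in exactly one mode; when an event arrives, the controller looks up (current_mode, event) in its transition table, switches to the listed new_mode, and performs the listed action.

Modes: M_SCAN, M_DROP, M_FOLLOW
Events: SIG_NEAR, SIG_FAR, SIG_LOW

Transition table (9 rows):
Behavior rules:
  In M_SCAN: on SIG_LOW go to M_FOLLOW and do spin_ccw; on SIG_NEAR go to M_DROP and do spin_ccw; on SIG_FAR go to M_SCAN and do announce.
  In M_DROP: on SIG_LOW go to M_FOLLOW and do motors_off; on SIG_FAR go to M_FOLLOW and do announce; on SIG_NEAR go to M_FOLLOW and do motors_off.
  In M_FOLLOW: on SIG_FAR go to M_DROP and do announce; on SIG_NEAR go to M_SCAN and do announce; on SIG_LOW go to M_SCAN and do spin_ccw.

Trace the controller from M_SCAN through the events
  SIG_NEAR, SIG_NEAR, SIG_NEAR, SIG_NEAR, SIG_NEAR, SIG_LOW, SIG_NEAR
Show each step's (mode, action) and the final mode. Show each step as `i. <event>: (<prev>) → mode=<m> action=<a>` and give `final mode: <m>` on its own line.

final mode: M_DROP

1. SIG_NEAR: (M_SCAN) → mode=M_DROP action=spin_ccw
2. SIG_NEAR: (M_DROP) → mode=M_FOLLOW action=motors_off
3. SIG_NEAR: (M_FOLLOW) → mode=M_SCAN action=announce
4. SIG_NEAR: (M_SCAN) → mode=M_DROP action=spin_ccw
5. SIG_NEAR: (M_DROP) → mode=M_FOLLOW action=motors_off
6. SIG_LOW: (M_FOLLOW) → mode=M_SCAN action=spin_ccw
7. SIG_NEAR: (M_SCAN) → mode=M_DROP action=spin_ccw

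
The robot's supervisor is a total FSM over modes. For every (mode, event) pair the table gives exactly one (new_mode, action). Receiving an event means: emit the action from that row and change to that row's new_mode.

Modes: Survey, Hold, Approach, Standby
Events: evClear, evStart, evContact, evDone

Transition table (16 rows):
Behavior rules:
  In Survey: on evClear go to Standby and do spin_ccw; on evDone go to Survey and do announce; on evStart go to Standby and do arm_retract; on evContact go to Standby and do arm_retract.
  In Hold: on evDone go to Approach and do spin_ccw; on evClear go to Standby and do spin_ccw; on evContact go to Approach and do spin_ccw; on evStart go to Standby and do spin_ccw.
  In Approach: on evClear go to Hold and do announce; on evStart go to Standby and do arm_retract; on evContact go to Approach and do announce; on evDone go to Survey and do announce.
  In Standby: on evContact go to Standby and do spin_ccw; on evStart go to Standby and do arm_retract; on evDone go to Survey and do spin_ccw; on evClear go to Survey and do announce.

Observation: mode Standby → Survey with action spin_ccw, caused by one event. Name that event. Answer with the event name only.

evDone

try evClear: (Standby, evClear) → (Survey, announce)
try evStart: (Standby, evStart) → (Standby, arm_retract)
try evContact: (Standby, evContact) → (Standby, spin_ccw)
try evDone: (Standby, evDone) → (Survey, spin_ccw)  ← matches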